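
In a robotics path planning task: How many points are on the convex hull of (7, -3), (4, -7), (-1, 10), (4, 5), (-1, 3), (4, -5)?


Convex hull vertices (CCW): (-1, 3), (4, -7), (7, -3), (4, 5), (-1, 10)
Count = 5

5


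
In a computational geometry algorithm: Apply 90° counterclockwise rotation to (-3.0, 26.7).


90° CCW: (x,y) -> (-y, x)
(-3,26.7) -> (-26.7, -3)

(-26.7, -3)


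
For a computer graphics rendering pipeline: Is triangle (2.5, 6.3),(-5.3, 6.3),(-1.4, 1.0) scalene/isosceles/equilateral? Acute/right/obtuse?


Side lengths squared: AB^2=60.84, BC^2=43.3, CA^2=43.3
Sorted: [43.3, 43.3, 60.84]
By sides: Isosceles, By angles: Acute

Isosceles, Acute


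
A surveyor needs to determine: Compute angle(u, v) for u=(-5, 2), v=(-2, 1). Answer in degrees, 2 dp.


u.v = 12, |u| = sqrt(29) = 5.3852, |v| = sqrt(5) = 2.2361
cos(theta) = u.v/(|u||v|) = 12/sqrt(145) = 0.996546
theta = acos(0.996546) = 4.76 degrees

4.76 degrees


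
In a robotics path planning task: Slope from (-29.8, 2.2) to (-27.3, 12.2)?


slope = (y2-y1)/(x2-x1) = (12.2-2.2)/((-27.3)-(-29.8)) = 10/2.5 = 4

4


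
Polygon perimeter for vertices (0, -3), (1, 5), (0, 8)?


Sides: (0, -3)->(1, 5): sqrt(65) = 8.062258, (1, 5)->(0, 8): sqrt(10) = 3.162278, (0, 8)->(0, -3): sqrt(121) = 11
Sum = 22.224536
Perimeter = 22.2245

22.2245


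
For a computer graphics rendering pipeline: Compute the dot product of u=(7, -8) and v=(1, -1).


u . v = u_x*v_x + u_y*v_y = 7*1 + (-8)*(-1)
= 7 + 8 = 15

15


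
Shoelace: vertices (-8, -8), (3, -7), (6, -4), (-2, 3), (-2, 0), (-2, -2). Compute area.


Shoelace sum: ((-8)*(-7) - 3*(-8)) + (3*(-4) - 6*(-7)) + (6*3 - (-2)*(-4)) + ((-2)*0 - (-2)*3) + ((-2)*(-2) - (-2)*0) + ((-2)*(-8) - (-8)*(-2))
= 130
Area = |130|/2 = 65

65


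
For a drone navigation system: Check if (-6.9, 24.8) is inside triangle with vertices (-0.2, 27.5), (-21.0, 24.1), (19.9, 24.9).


Cross products: AB x AP = 33.38, BC x BP = 17.35, CA x CP = 71.69
All same sign? yes

Yes, inside


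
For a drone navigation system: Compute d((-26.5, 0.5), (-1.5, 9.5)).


dx=25, dy=9
d^2 = 25^2 + 9^2 = 706
d = sqrt(706) = 26.5707

26.5707


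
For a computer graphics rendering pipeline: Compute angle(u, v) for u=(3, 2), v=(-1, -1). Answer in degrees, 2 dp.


u.v = -5, |u| = sqrt(13) = 3.6056, |v| = sqrt(2) = 1.4142
cos(theta) = u.v/(|u||v|) = -5/sqrt(26) = -0.980581
theta = acos(-0.980581) = 168.69 degrees

168.69 degrees


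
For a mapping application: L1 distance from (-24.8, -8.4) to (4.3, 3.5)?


|(-24.8)-4.3| + |(-8.4)-3.5| = 29.1 + 11.9 = 41

41


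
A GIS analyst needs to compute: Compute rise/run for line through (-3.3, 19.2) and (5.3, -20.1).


slope = (y2-y1)/(x2-x1) = ((-20.1)-19.2)/(5.3-(-3.3)) = (-39.3)/8.6 = -4.5698

-4.5698


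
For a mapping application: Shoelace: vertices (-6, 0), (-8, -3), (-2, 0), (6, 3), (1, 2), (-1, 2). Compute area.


Shoelace sum: ((-6)*(-3) - (-8)*0) + ((-8)*0 - (-2)*(-3)) + ((-2)*3 - 6*0) + (6*2 - 1*3) + (1*2 - (-1)*2) + ((-1)*0 - (-6)*2)
= 31
Area = |31|/2 = 15.5

15.5


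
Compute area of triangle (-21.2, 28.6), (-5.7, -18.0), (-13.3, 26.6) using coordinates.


Area = |x_A(y_B-y_C) + x_B(y_C-y_A) + x_C(y_A-y_B)|/2
= |945.52 + 11.4 + (-619.78)|/2
= 337.14/2 = 168.57

168.57


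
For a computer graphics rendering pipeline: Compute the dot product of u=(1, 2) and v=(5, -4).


u . v = u_x*v_x + u_y*v_y = 1*5 + 2*(-4)
= 5 + (-8) = -3

-3


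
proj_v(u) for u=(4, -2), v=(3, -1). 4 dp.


u.v = 14, |v| = sqrt(10) = 3.1623
Scalar projection = u.v / |v| = 14 / sqrt(10) = 4.4272

4.4272


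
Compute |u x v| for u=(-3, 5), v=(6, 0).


|u x v| = |(-3)*0 - 5*6|
= |0 - 30| = 30

30


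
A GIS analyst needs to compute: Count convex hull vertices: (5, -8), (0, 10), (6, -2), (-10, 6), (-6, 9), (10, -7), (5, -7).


Convex hull vertices (CCW): (-10, 6), (5, -8), (10, -7), (0, 10), (-6, 9)
Count = 5

5


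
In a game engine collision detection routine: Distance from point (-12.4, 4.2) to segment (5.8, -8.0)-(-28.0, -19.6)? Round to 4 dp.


Project P onto AB: t = 0.3709 (clamped to [0,1])
Closest point on segment: (-6.7364, -12.3024)
Distance: 17.4473

17.4473


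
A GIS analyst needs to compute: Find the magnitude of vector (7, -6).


|u| = sqrt(7^2 + (-6)^2) = sqrt(85) = 9.2195

9.2195


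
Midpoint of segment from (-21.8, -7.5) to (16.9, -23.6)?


M = (((-21.8)+16.9)/2, ((-7.5)+(-23.6))/2)
= (-2.45, -15.55)

(-2.45, -15.55)


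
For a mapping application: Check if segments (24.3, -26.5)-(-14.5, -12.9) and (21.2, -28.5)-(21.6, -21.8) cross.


Cross products: d1=-19.97, d2=245.43, d3=119.76, d4=-145.64
d1*d2 < 0 and d3*d4 < 0? yes

Yes, they intersect


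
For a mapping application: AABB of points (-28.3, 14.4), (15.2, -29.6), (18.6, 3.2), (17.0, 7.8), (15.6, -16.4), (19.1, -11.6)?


x range: [-28.3, 19.1]
y range: [-29.6, 14.4]
Bounding box: (-28.3,-29.6) to (19.1,14.4)

(-28.3,-29.6) to (19.1,14.4)


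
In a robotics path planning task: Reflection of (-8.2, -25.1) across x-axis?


Reflection over x-axis: (x,y) -> (x,-y)
(-8.2, -25.1) -> (-8.2, 25.1)

(-8.2, 25.1)


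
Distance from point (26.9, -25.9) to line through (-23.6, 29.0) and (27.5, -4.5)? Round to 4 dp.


|cross product| = 1113.64
|line direction| = sqrt(3733.46) = 61.102
Distance = 1113.64/sqrt(3733.46) = 18.2259

18.2259


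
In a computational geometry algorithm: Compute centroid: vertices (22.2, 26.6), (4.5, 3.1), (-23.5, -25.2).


Centroid = ((x_A+x_B+x_C)/3, (y_A+y_B+y_C)/3)
= ((22.2+4.5+(-23.5))/3, (26.6+3.1+(-25.2))/3)
= (1.0667, 1.5)

(1.0667, 1.5)


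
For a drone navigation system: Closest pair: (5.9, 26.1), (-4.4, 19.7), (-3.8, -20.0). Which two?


d(P0,P1) = 12.1264, d(P0,P2) = 47.1094, d(P1,P2) = 39.7045
Closest: P0 and P1

Closest pair: (5.9, 26.1) and (-4.4, 19.7), distance = 12.1264


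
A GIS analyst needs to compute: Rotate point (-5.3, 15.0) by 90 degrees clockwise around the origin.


90° CW: (x,y) -> (y, -x)
(-5.3,15) -> (15, 5.3)

(15, 5.3)


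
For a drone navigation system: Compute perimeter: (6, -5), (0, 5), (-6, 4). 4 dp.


Sides: (6, -5)->(0, 5): sqrt(136) = 11.661904, (0, 5)->(-6, 4): sqrt(37) = 6.082763, (-6, 4)->(6, -5): sqrt(225) = 15
Sum = 32.744667
Perimeter = 32.7447

32.7447


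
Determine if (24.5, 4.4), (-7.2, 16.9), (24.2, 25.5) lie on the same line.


Cross product: ((-7.2)-24.5)*(25.5-4.4) - (16.9-4.4)*(24.2-24.5)
= -665.12

No, not collinear


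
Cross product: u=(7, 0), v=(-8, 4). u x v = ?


u x v = u_x*v_y - u_y*v_x = 7*4 - 0*(-8)
= 28 - 0 = 28

28


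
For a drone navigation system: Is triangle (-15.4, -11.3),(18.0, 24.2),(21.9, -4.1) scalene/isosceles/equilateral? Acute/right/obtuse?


Side lengths squared: AB^2=2375.81, BC^2=816.1, CA^2=1443.13
Sorted: [816.1, 1443.13, 2375.81]
By sides: Scalene, By angles: Obtuse

Scalene, Obtuse


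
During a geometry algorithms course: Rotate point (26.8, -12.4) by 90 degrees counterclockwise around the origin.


90° CCW: (x,y) -> (-y, x)
(26.8,-12.4) -> (12.4, 26.8)

(12.4, 26.8)


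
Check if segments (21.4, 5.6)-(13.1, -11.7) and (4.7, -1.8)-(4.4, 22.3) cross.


Cross products: d1=-404.69, d2=-199.47, d3=-227.49, d4=-432.71
d1*d2 < 0 and d3*d4 < 0? no

No, they don't intersect


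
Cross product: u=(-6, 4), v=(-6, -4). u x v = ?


u x v = u_x*v_y - u_y*v_x = (-6)*(-4) - 4*(-6)
= 24 - (-24) = 48

48


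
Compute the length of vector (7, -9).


|u| = sqrt(7^2 + (-9)^2) = sqrt(130) = 11.4018

11.4018


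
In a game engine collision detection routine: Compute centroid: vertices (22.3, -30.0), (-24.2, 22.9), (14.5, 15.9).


Centroid = ((x_A+x_B+x_C)/3, (y_A+y_B+y_C)/3)
= ((22.3+(-24.2)+14.5)/3, ((-30)+22.9+15.9)/3)
= (4.2, 2.9333)

(4.2, 2.9333)


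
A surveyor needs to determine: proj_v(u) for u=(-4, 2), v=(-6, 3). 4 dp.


u.v = 30, |v| = sqrt(45) = 6.7082
Scalar projection = u.v / |v| = 30 / sqrt(45) = 4.4721

4.4721


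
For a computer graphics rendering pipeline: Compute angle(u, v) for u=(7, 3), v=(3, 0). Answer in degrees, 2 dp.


u.v = 21, |u| = sqrt(58) = 7.6158, |v| = sqrt(9) = 3
cos(theta) = u.v/(|u||v|) = 21/sqrt(522) = 0.919145
theta = acos(0.919145) = 23.2 degrees

23.2 degrees


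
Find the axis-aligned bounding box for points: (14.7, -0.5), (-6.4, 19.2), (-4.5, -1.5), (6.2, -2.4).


x range: [-6.4, 14.7]
y range: [-2.4, 19.2]
Bounding box: (-6.4,-2.4) to (14.7,19.2)

(-6.4,-2.4) to (14.7,19.2)


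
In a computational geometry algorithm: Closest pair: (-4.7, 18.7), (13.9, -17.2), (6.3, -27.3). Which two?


d(P0,P1) = 40.4323, d(P0,P2) = 47.2969, d(P1,P2) = 12.64
Closest: P1 and P2

Closest pair: (13.9, -17.2) and (6.3, -27.3), distance = 12.64


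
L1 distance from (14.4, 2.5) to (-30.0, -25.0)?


|14.4-(-30)| + |2.5-(-25)| = 44.4 + 27.5 = 71.9

71.9


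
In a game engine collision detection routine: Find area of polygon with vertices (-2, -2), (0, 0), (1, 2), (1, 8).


Shoelace sum: ((-2)*0 - 0*(-2)) + (0*2 - 1*0) + (1*8 - 1*2) + (1*(-2) - (-2)*8)
= 20
Area = |20|/2 = 10

10


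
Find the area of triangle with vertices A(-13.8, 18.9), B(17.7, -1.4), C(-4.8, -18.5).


Area = |x_A(y_B-y_C) + x_B(y_C-y_A) + x_C(y_A-y_B)|/2
= |(-235.98) + (-661.98) + (-97.44)|/2
= 995.4/2 = 497.7

497.7


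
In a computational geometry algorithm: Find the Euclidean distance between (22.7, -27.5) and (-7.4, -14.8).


dx=-30.1, dy=12.7
d^2 = (-30.1)^2 + 12.7^2 = 1067.3
d = sqrt(1067.3) = 32.6696

32.6696


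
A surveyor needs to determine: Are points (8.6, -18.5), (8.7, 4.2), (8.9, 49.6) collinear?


Cross product: (8.7-8.6)*(49.6-(-18.5)) - (4.2-(-18.5))*(8.9-8.6)
= 0

Yes, collinear


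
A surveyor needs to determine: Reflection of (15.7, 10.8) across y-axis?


Reflection over y-axis: (x,y) -> (-x,y)
(15.7, 10.8) -> (-15.7, 10.8)

(-15.7, 10.8)


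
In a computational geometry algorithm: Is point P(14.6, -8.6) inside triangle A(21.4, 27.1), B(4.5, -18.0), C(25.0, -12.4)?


Cross products: AB x AP = 296.65, BC x BP = 136.14, CA x CP = 397.12
All same sign? yes

Yes, inside


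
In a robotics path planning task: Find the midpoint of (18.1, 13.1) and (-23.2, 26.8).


M = ((18.1+(-23.2))/2, (13.1+26.8)/2)
= (-2.55, 19.95)

(-2.55, 19.95)


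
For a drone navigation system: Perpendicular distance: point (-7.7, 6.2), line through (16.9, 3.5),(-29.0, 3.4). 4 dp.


|cross product| = 126.39
|line direction| = sqrt(2106.82) = 45.9001
Distance = 126.39/sqrt(2106.82) = 2.7536

2.7536


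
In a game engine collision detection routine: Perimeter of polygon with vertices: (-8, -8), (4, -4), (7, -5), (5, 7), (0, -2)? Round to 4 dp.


Sides: (-8, -8)->(4, -4): sqrt(160) = 12.649111, (4, -4)->(7, -5): sqrt(10) = 3.162278, (7, -5)->(5, 7): sqrt(148) = 12.165525, (5, 7)->(0, -2): sqrt(106) = 10.29563, (0, -2)->(-8, -8): sqrt(100) = 10
Sum = 48.272544
Perimeter = 48.2725

48.2725


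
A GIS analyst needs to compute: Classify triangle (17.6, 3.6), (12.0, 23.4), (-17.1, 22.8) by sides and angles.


Side lengths squared: AB^2=423.4, BC^2=847.17, CA^2=1572.73
Sorted: [423.4, 847.17, 1572.73]
By sides: Scalene, By angles: Obtuse

Scalene, Obtuse


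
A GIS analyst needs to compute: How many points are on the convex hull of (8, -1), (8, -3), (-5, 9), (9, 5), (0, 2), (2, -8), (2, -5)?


Convex hull vertices (CCW): (-5, 9), (2, -8), (8, -3), (9, 5)
Count = 4

4


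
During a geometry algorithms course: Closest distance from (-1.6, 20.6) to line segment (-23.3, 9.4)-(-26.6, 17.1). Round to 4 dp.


Project P onto AB: t = 0.2085 (clamped to [0,1])
Closest point on segment: (-23.9879, 11.0052)
Distance: 24.3573

24.3573


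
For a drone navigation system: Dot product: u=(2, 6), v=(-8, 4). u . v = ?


u . v = u_x*v_x + u_y*v_y = 2*(-8) + 6*4
= (-16) + 24 = 8

8


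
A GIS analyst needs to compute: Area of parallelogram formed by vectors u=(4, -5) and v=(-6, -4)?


|u x v| = |4*(-4) - (-5)*(-6)|
= |(-16) - 30| = 46

46


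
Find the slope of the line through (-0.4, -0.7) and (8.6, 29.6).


slope = (y2-y1)/(x2-x1) = (29.6-(-0.7))/(8.6-(-0.4)) = 30.3/9 = 3.3667

3.3667


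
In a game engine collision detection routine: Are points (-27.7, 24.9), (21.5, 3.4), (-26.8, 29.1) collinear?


Cross product: (21.5-(-27.7))*(29.1-24.9) - (3.4-24.9)*((-26.8)-(-27.7))
= 225.99

No, not collinear


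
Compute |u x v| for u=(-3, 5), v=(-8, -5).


|u x v| = |(-3)*(-5) - 5*(-8)|
= |15 - (-40)| = 55

55


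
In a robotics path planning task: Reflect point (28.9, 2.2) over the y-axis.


Reflection over y-axis: (x,y) -> (-x,y)
(28.9, 2.2) -> (-28.9, 2.2)

(-28.9, 2.2)


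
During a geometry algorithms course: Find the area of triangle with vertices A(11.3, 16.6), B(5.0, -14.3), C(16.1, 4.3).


Area = |x_A(y_B-y_C) + x_B(y_C-y_A) + x_C(y_A-y_B)|/2
= |(-210.18) + (-61.5) + 497.49|/2
= 225.81/2 = 112.905

112.905


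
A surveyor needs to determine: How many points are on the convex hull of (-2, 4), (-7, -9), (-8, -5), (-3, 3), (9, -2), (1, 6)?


Convex hull vertices (CCW): (-8, -5), (-7, -9), (9, -2), (1, 6), (-2, 4), (-3, 3)
Count = 6

6


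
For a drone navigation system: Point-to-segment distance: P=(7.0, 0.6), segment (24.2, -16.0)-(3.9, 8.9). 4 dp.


Project P onto AB: t = 0.7388 (clamped to [0,1])
Closest point on segment: (9.2027, 2.3957)
Distance: 2.8419

2.8419


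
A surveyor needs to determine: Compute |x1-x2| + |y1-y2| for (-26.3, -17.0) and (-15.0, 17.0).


|(-26.3)-(-15)| + |(-17)-17| = 11.3 + 34 = 45.3

45.3


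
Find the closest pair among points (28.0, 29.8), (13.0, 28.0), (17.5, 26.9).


d(P0,P1) = 15.1076, d(P0,P2) = 10.8931, d(P1,P2) = 4.6325
Closest: P1 and P2

Closest pair: (13.0, 28.0) and (17.5, 26.9), distance = 4.6325


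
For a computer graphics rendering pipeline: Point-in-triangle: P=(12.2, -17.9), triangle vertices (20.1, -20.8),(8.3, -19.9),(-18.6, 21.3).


Cross products: AB x AP = -27.11, BC x BP = -214.48, CA x CP = -220.36
All same sign? yes

Yes, inside


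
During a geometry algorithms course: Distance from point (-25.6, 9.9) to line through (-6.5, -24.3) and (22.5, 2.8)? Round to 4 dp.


|cross product| = 1509.41
|line direction| = sqrt(1575.41) = 39.6914
Distance = 1509.41/sqrt(1575.41) = 38.0286

38.0286


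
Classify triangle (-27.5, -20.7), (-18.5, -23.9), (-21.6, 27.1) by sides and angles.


Side lengths squared: AB^2=91.24, BC^2=2610.61, CA^2=2319.65
Sorted: [91.24, 2319.65, 2610.61]
By sides: Scalene, By angles: Obtuse

Scalene, Obtuse


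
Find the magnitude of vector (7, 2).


|u| = sqrt(7^2 + 2^2) = sqrt(53) = 7.2801

7.2801


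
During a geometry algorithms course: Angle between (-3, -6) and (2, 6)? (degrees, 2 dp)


u.v = -42, |u| = sqrt(45) = 6.7082, |v| = sqrt(40) = 6.3246
cos(theta) = u.v/(|u||v|) = -42/sqrt(1800) = -0.989949
theta = acos(-0.989949) = 171.87 degrees

171.87 degrees


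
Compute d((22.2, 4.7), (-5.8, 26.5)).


dx=-28, dy=21.8
d^2 = (-28)^2 + 21.8^2 = 1259.24
d = sqrt(1259.24) = 35.4858

35.4858


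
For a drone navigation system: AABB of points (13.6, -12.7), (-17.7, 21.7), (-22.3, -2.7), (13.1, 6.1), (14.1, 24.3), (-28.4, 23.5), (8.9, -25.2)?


x range: [-28.4, 14.1]
y range: [-25.2, 24.3]
Bounding box: (-28.4,-25.2) to (14.1,24.3)

(-28.4,-25.2) to (14.1,24.3)


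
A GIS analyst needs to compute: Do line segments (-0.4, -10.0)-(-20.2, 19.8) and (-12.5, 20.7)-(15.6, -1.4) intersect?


Cross products: d1=-595.26, d2=-195.46, d3=-247.28, d4=-647.08
d1*d2 < 0 and d3*d4 < 0? no

No, they don't intersect


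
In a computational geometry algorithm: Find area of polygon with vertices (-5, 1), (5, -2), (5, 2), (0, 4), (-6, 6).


Shoelace sum: ((-5)*(-2) - 5*1) + (5*2 - 5*(-2)) + (5*4 - 0*2) + (0*6 - (-6)*4) + ((-6)*1 - (-5)*6)
= 93
Area = |93|/2 = 46.5

46.5


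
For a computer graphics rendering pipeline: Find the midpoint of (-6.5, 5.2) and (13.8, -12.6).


M = (((-6.5)+13.8)/2, (5.2+(-12.6))/2)
= (3.65, -3.7)

(3.65, -3.7)


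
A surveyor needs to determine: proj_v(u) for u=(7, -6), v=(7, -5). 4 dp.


u.v = 79, |v| = sqrt(74) = 8.6023
Scalar projection = u.v / |v| = 79 / sqrt(74) = 9.1836

9.1836


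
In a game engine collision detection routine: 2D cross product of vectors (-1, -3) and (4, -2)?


u x v = u_x*v_y - u_y*v_x = (-1)*(-2) - (-3)*4
= 2 - (-12) = 14

14


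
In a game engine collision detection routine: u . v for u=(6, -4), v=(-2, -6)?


u . v = u_x*v_x + u_y*v_y = 6*(-2) + (-4)*(-6)
= (-12) + 24 = 12

12


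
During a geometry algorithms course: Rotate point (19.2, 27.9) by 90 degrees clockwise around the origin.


90° CW: (x,y) -> (y, -x)
(19.2,27.9) -> (27.9, -19.2)

(27.9, -19.2)


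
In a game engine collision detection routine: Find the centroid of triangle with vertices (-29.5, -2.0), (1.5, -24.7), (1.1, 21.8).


Centroid = ((x_A+x_B+x_C)/3, (y_A+y_B+y_C)/3)
= (((-29.5)+1.5+1.1)/3, ((-2)+(-24.7)+21.8)/3)
= (-8.9667, -1.6333)

(-8.9667, -1.6333)


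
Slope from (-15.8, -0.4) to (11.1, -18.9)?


slope = (y2-y1)/(x2-x1) = ((-18.9)-(-0.4))/(11.1-(-15.8)) = (-18.5)/26.9 = -0.6877

-0.6877


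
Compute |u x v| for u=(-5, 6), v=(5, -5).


|u x v| = |(-5)*(-5) - 6*5|
= |25 - 30| = 5

5


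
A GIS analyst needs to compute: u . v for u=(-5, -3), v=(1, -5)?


u . v = u_x*v_x + u_y*v_y = (-5)*1 + (-3)*(-5)
= (-5) + 15 = 10

10


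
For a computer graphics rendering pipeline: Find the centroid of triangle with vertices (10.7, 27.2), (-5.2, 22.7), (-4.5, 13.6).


Centroid = ((x_A+x_B+x_C)/3, (y_A+y_B+y_C)/3)
= ((10.7+(-5.2)+(-4.5))/3, (27.2+22.7+13.6)/3)
= (0.3333, 21.1667)

(0.3333, 21.1667)


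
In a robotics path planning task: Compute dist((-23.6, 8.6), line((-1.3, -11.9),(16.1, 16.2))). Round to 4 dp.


|cross product| = 983.33
|line direction| = sqrt(1092.37) = 33.051
Distance = 983.33/sqrt(1092.37) = 29.7519

29.7519


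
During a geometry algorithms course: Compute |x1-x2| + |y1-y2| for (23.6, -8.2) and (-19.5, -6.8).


|23.6-(-19.5)| + |(-8.2)-(-6.8)| = 43.1 + 1.4 = 44.5

44.5


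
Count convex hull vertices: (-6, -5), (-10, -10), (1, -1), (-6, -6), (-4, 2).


Convex hull vertices (CCW): (-10, -10), (1, -1), (-4, 2)
Count = 3

3


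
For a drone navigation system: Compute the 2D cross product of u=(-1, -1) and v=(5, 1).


u x v = u_x*v_y - u_y*v_x = (-1)*1 - (-1)*5
= (-1) - (-5) = 4

4


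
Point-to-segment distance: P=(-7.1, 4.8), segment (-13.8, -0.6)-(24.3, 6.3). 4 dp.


Project P onto AB: t = 0.1951 (clamped to [0,1])
Closest point on segment: (-6.3659, 0.7463)
Distance: 4.1196

4.1196


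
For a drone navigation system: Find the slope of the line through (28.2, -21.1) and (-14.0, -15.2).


slope = (y2-y1)/(x2-x1) = ((-15.2)-(-21.1))/((-14)-28.2) = 5.9/(-42.2) = -0.1398

-0.1398


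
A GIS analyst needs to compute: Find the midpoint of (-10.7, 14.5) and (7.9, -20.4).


M = (((-10.7)+7.9)/2, (14.5+(-20.4))/2)
= (-1.4, -2.95)

(-1.4, -2.95)


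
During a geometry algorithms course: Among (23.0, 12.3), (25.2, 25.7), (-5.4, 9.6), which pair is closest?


d(P0,P1) = 13.5794, d(P0,P2) = 28.5281, d(P1,P2) = 34.577
Closest: P0 and P1

Closest pair: (23.0, 12.3) and (25.2, 25.7), distance = 13.5794


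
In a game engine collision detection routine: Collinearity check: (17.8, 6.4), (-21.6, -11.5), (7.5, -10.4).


Cross product: ((-21.6)-17.8)*((-10.4)-6.4) - ((-11.5)-6.4)*(7.5-17.8)
= 477.55

No, not collinear


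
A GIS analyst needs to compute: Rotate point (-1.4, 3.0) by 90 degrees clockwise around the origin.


90° CW: (x,y) -> (y, -x)
(-1.4,3) -> (3, 1.4)

(3, 1.4)


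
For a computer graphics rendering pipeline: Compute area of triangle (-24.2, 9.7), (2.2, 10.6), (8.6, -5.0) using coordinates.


Area = |x_A(y_B-y_C) + x_B(y_C-y_A) + x_C(y_A-y_B)|/2
= |(-377.52) + (-32.34) + (-7.74)|/2
= 417.6/2 = 208.8

208.8


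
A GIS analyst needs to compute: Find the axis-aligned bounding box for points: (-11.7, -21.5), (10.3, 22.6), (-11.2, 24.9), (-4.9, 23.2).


x range: [-11.7, 10.3]
y range: [-21.5, 24.9]
Bounding box: (-11.7,-21.5) to (10.3,24.9)

(-11.7,-21.5) to (10.3,24.9)


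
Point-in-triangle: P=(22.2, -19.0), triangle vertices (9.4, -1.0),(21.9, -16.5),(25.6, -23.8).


Cross products: AB x AP = -26.6, BC x BP = -7.06, CA x CP = -0.24
All same sign? yes

Yes, inside


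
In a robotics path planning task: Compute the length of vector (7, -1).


|u| = sqrt(7^2 + (-1)^2) = sqrt(50) = 7.0711

7.0711


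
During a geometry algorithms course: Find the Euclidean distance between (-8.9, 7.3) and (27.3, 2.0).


dx=36.2, dy=-5.3
d^2 = 36.2^2 + (-5.3)^2 = 1338.53
d = sqrt(1338.53) = 36.5859

36.5859


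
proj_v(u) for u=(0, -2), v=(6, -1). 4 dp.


u.v = 2, |v| = sqrt(37) = 6.0828
Scalar projection = u.v / |v| = 2 / sqrt(37) = 0.3288

0.3288


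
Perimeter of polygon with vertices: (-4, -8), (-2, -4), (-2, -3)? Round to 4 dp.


Sides: (-4, -8)->(-2, -4): sqrt(20) = 4.472136, (-2, -4)->(-2, -3): sqrt(1) = 1, (-2, -3)->(-4, -8): sqrt(29) = 5.385165
Sum = 10.857301
Perimeter = 10.8573

10.8573


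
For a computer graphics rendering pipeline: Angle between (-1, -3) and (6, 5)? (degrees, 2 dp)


u.v = -21, |u| = sqrt(10) = 3.1623, |v| = sqrt(61) = 7.8102
cos(theta) = u.v/(|u||v|) = -21/sqrt(610) = -0.850265
theta = acos(-0.850265) = 148.24 degrees

148.24 degrees


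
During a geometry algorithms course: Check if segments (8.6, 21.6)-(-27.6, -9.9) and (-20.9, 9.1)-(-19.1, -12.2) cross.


Cross products: d1=650.85, d2=-176.91, d3=-476.75, d4=351.01
d1*d2 < 0 and d3*d4 < 0? yes

Yes, they intersect


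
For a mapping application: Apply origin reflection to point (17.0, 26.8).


Reflection over origin: (x,y) -> (-x,-y)
(17, 26.8) -> (-17, -26.8)

(-17, -26.8)


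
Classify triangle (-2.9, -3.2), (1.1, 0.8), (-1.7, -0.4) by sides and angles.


Side lengths squared: AB^2=32, BC^2=9.28, CA^2=9.28
Sorted: [9.28, 9.28, 32]
By sides: Isosceles, By angles: Obtuse

Isosceles, Obtuse


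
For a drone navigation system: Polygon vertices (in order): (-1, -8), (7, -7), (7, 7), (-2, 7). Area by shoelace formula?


Shoelace sum: ((-1)*(-7) - 7*(-8)) + (7*7 - 7*(-7)) + (7*7 - (-2)*7) + ((-2)*(-8) - (-1)*7)
= 247
Area = |247|/2 = 123.5

123.5


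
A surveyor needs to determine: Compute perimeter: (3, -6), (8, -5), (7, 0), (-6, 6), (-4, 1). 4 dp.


Sides: (3, -6)->(8, -5): sqrt(26) = 5.09902, (8, -5)->(7, 0): sqrt(26) = 5.09902, (7, 0)->(-6, 6): sqrt(205) = 14.317821, (-6, 6)->(-4, 1): sqrt(29) = 5.385165, (-4, 1)->(3, -6): sqrt(98) = 9.899495
Sum = 39.800521
Perimeter = 39.8005

39.8005


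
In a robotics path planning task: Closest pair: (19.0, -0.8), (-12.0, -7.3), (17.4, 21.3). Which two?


d(P0,P1) = 31.6741, d(P0,P2) = 22.1578, d(P1,P2) = 41.0161
Closest: P0 and P2

Closest pair: (19.0, -0.8) and (17.4, 21.3), distance = 22.1578


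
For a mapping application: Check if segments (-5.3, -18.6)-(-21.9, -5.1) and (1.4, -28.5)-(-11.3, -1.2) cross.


Cross products: d1=57.18, d2=338.91, d3=73.89, d4=-207.84
d1*d2 < 0 and d3*d4 < 0? no

No, they don't intersect


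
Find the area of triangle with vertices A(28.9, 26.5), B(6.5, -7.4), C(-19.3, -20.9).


Area = |x_A(y_B-y_C) + x_B(y_C-y_A) + x_C(y_A-y_B)|/2
= |390.15 + (-308.1) + (-654.27)|/2
= 572.22/2 = 286.11

286.11


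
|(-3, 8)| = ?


|u| = sqrt((-3)^2 + 8^2) = sqrt(73) = 8.544

8.544


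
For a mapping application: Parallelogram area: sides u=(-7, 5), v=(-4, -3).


|u x v| = |(-7)*(-3) - 5*(-4)|
= |21 - (-20)| = 41

41


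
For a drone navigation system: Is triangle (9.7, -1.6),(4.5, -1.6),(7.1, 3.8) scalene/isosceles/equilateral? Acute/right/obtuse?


Side lengths squared: AB^2=27.04, BC^2=35.92, CA^2=35.92
Sorted: [27.04, 35.92, 35.92]
By sides: Isosceles, By angles: Acute

Isosceles, Acute


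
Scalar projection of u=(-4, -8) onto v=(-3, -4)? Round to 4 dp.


u.v = 44, |v| = sqrt(25) = 5
Scalar projection = u.v / |v| = 44 / sqrt(25) = 8.8

8.8


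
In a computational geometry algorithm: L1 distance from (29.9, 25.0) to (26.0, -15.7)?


|29.9-26| + |25-(-15.7)| = 3.9 + 40.7 = 44.6

44.6


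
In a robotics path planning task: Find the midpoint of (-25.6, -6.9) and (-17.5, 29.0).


M = (((-25.6)+(-17.5))/2, ((-6.9)+29)/2)
= (-21.55, 11.05)

(-21.55, 11.05)


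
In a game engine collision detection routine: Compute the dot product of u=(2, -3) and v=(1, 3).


u . v = u_x*v_x + u_y*v_y = 2*1 + (-3)*3
= 2 + (-9) = -7

-7


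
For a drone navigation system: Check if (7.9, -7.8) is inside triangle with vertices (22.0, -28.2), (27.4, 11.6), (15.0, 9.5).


Cross products: AB x AP = 671.34, BC x BP = 199.61, CA x CP = -388.77
All same sign? no

No, outside


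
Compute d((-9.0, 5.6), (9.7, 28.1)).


dx=18.7, dy=22.5
d^2 = 18.7^2 + 22.5^2 = 855.94
d = sqrt(855.94) = 29.2565

29.2565


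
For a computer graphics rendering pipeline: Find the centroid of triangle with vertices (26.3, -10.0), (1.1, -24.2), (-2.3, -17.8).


Centroid = ((x_A+x_B+x_C)/3, (y_A+y_B+y_C)/3)
= ((26.3+1.1+(-2.3))/3, ((-10)+(-24.2)+(-17.8))/3)
= (8.3667, -17.3333)

(8.3667, -17.3333)


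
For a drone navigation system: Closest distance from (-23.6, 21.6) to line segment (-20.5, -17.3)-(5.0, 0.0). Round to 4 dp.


Project P onto AB: t = 0.6255 (clamped to [0,1])
Closest point on segment: (-4.5502, -6.4792)
Distance: 33.9313

33.9313


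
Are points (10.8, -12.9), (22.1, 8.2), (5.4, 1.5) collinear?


Cross product: (22.1-10.8)*(1.5-(-12.9)) - (8.2-(-12.9))*(5.4-10.8)
= 276.66

No, not collinear


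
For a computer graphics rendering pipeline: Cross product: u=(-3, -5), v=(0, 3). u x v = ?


u x v = u_x*v_y - u_y*v_x = (-3)*3 - (-5)*0
= (-9) - 0 = -9

-9


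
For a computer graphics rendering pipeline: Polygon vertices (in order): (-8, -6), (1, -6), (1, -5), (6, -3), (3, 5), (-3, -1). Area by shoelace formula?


Shoelace sum: ((-8)*(-6) - 1*(-6)) + (1*(-5) - 1*(-6)) + (1*(-3) - 6*(-5)) + (6*5 - 3*(-3)) + (3*(-1) - (-3)*5) + ((-3)*(-6) - (-8)*(-1))
= 143
Area = |143|/2 = 71.5

71.5


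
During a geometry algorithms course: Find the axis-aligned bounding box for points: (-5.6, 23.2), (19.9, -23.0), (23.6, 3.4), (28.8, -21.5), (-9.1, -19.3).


x range: [-9.1, 28.8]
y range: [-23, 23.2]
Bounding box: (-9.1,-23) to (28.8,23.2)

(-9.1,-23) to (28.8,23.2)


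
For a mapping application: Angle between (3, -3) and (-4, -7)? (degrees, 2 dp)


u.v = 9, |u| = sqrt(18) = 4.2426, |v| = sqrt(65) = 8.0623
cos(theta) = u.v/(|u||v|) = 9/sqrt(1170) = 0.263117
theta = acos(0.263117) = 74.74 degrees

74.74 degrees


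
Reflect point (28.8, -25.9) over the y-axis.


Reflection over y-axis: (x,y) -> (-x,y)
(28.8, -25.9) -> (-28.8, -25.9)

(-28.8, -25.9)


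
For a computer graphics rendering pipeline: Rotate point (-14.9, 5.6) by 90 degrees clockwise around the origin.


90° CW: (x,y) -> (y, -x)
(-14.9,5.6) -> (5.6, 14.9)

(5.6, 14.9)


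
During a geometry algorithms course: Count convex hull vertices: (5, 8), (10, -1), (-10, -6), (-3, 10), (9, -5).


Convex hull vertices (CCW): (-10, -6), (9, -5), (10, -1), (5, 8), (-3, 10)
Count = 5

5


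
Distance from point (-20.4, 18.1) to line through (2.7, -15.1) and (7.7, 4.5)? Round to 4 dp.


|cross product| = 618.76
|line direction| = sqrt(409.16) = 20.2277
Distance = 618.76/sqrt(409.16) = 30.5897

30.5897


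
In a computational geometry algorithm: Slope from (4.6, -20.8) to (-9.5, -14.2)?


slope = (y2-y1)/(x2-x1) = ((-14.2)-(-20.8))/((-9.5)-4.6) = 6.6/(-14.1) = -0.4681

-0.4681


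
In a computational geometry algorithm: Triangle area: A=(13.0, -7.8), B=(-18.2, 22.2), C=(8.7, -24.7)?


Area = |x_A(y_B-y_C) + x_B(y_C-y_A) + x_C(y_A-y_B)|/2
= |609.7 + 307.58 + (-261)|/2
= 656.28/2 = 328.14

328.14


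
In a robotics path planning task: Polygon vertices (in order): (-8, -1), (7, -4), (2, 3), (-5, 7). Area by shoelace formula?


Shoelace sum: ((-8)*(-4) - 7*(-1)) + (7*3 - 2*(-4)) + (2*7 - (-5)*3) + ((-5)*(-1) - (-8)*7)
= 158
Area = |158|/2 = 79

79


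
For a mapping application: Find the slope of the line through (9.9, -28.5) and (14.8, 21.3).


slope = (y2-y1)/(x2-x1) = (21.3-(-28.5))/(14.8-9.9) = 49.8/4.9 = 10.1633

10.1633


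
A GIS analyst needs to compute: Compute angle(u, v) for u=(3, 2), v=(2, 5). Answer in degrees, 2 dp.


u.v = 16, |u| = sqrt(13) = 3.6056, |v| = sqrt(29) = 5.3852
cos(theta) = u.v/(|u||v|) = 16/sqrt(377) = 0.824042
theta = acos(0.824042) = 34.51 degrees

34.51 degrees


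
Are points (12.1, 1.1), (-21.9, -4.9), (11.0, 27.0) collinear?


Cross product: ((-21.9)-12.1)*(27-1.1) - ((-4.9)-1.1)*(11-12.1)
= -887.2

No, not collinear


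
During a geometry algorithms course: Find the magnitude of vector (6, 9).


|u| = sqrt(6^2 + 9^2) = sqrt(117) = 10.8167

10.8167


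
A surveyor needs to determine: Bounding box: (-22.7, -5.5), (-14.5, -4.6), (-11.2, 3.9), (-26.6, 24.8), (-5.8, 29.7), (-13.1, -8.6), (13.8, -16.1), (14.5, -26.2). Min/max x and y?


x range: [-26.6, 14.5]
y range: [-26.2, 29.7]
Bounding box: (-26.6,-26.2) to (14.5,29.7)

(-26.6,-26.2) to (14.5,29.7)


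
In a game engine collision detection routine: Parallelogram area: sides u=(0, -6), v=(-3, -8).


|u x v| = |0*(-8) - (-6)*(-3)|
= |0 - 18| = 18

18


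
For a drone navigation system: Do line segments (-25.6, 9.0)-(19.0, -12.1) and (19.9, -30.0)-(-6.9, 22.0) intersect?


Cross products: d1=1320.8, d2=-432.92, d3=-779.35, d4=974.37
d1*d2 < 0 and d3*d4 < 0? yes

Yes, they intersect


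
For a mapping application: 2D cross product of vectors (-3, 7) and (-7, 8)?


u x v = u_x*v_y - u_y*v_x = (-3)*8 - 7*(-7)
= (-24) - (-49) = 25

25


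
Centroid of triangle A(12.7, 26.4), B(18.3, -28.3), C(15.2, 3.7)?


Centroid = ((x_A+x_B+x_C)/3, (y_A+y_B+y_C)/3)
= ((12.7+18.3+15.2)/3, (26.4+(-28.3)+3.7)/3)
= (15.4, 0.6)

(15.4, 0.6)


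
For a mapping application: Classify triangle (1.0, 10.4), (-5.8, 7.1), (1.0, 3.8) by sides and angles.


Side lengths squared: AB^2=57.13, BC^2=57.13, CA^2=43.56
Sorted: [43.56, 57.13, 57.13]
By sides: Isosceles, By angles: Acute

Isosceles, Acute


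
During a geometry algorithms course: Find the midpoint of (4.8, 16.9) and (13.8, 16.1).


M = ((4.8+13.8)/2, (16.9+16.1)/2)
= (9.3, 16.5)

(9.3, 16.5)


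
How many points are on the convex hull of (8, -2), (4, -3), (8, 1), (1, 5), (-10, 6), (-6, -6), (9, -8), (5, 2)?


Convex hull vertices (CCW): (-10, 6), (-6, -6), (9, -8), (8, 1), (1, 5)
Count = 5

5


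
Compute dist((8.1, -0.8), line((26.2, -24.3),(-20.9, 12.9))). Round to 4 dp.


|cross product| = 433.53
|line direction| = sqrt(3602.25) = 60.0187
Distance = 433.53/sqrt(3602.25) = 7.2232

7.2232


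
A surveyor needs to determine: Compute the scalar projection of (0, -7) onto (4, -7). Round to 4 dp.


u.v = 49, |v| = sqrt(65) = 8.0623
Scalar projection = u.v / |v| = 49 / sqrt(65) = 6.0777

6.0777


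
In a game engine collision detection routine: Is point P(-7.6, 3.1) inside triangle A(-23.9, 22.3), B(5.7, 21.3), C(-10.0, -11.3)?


Cross products: AB x AP = -552.02, BC x BP = -147.84, CA x CP = -280.8
All same sign? yes

Yes, inside


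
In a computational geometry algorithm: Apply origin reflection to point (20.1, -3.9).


Reflection over origin: (x,y) -> (-x,-y)
(20.1, -3.9) -> (-20.1, 3.9)

(-20.1, 3.9)


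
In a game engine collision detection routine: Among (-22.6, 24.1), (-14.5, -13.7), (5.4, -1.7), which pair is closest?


d(P0,P1) = 38.6581, d(P0,P2) = 38.0741, d(P1,P2) = 23.2381
Closest: P1 and P2

Closest pair: (-14.5, -13.7) and (5.4, -1.7), distance = 23.2381


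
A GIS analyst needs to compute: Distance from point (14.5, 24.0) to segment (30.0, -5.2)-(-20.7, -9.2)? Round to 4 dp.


Project P onto AB: t = 0.2587 (clamped to [0,1])
Closest point on segment: (16.8854, -6.2347)
Distance: 30.3286

30.3286


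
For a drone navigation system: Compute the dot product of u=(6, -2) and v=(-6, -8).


u . v = u_x*v_x + u_y*v_y = 6*(-6) + (-2)*(-8)
= (-36) + 16 = -20

-20


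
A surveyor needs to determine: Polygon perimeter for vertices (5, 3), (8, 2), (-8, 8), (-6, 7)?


Sides: (5, 3)->(8, 2): sqrt(10) = 3.162278, (8, 2)->(-8, 8): sqrt(292) = 17.088007, (-8, 8)->(-6, 7): sqrt(5) = 2.236068, (-6, 7)->(5, 3): sqrt(137) = 11.7047
Sum = 34.191053
Perimeter = 34.1911

34.1911


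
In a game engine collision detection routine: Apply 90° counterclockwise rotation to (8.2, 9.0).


90° CCW: (x,y) -> (-y, x)
(8.2,9) -> (-9, 8.2)

(-9, 8.2)


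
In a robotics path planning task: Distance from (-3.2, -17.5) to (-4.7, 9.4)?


dx=-1.5, dy=26.9
d^2 = (-1.5)^2 + 26.9^2 = 725.86
d = sqrt(725.86) = 26.9418

26.9418


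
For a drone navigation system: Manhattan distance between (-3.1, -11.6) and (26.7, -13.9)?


|(-3.1)-26.7| + |(-11.6)-(-13.9)| = 29.8 + 2.3 = 32.1

32.1


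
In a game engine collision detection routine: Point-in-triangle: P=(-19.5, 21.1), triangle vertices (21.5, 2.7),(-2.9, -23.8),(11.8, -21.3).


Cross products: AB x AP = -1535.46, BC x BP = 701.53, CA x CP = 1162.48
All same sign? no

No, outside


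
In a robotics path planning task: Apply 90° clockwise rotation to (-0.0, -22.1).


90° CW: (x,y) -> (y, -x)
(0,-22.1) -> (-22.1, 0)

(-22.1, 0)


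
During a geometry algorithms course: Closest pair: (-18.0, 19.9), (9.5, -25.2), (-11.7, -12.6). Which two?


d(P0,P1) = 52.8229, d(P0,P2) = 33.105, d(P1,P2) = 24.6617
Closest: P1 and P2

Closest pair: (9.5, -25.2) and (-11.7, -12.6), distance = 24.6617


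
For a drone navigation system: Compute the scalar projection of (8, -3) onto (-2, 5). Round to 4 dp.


u.v = -31, |v| = sqrt(29) = 5.3852
Scalar projection = u.v / |v| = -31 / sqrt(29) = -5.7566

-5.7566


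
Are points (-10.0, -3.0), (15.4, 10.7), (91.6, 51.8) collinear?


Cross product: (15.4-(-10))*(51.8-(-3)) - (10.7-(-3))*(91.6-(-10))
= 0

Yes, collinear


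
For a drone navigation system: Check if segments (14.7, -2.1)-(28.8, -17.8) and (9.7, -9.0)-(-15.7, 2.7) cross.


Cross products: d1=-233.76, d2=0.05, d3=-175.79, d4=-409.6
d1*d2 < 0 and d3*d4 < 0? no

No, they don't intersect


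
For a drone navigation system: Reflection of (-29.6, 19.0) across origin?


Reflection over origin: (x,y) -> (-x,-y)
(-29.6, 19) -> (29.6, -19)

(29.6, -19)


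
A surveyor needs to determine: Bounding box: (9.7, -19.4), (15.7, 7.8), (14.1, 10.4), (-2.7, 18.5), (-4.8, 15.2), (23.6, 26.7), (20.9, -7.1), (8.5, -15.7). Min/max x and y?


x range: [-4.8, 23.6]
y range: [-19.4, 26.7]
Bounding box: (-4.8,-19.4) to (23.6,26.7)

(-4.8,-19.4) to (23.6,26.7)


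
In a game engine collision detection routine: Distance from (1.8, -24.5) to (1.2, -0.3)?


dx=-0.6, dy=24.2
d^2 = (-0.6)^2 + 24.2^2 = 586
d = sqrt(586) = 24.2074

24.2074


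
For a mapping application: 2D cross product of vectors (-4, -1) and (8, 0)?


u x v = u_x*v_y - u_y*v_x = (-4)*0 - (-1)*8
= 0 - (-8) = 8

8


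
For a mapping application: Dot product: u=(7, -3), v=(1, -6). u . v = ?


u . v = u_x*v_x + u_y*v_y = 7*1 + (-3)*(-6)
= 7 + 18 = 25

25


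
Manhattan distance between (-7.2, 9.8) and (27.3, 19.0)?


|(-7.2)-27.3| + |9.8-19| = 34.5 + 9.2 = 43.7

43.7


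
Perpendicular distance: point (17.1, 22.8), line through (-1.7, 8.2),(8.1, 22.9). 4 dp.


|cross product| = 133.28
|line direction| = sqrt(312.13) = 17.6672
Distance = 133.28/sqrt(312.13) = 7.5439

7.5439


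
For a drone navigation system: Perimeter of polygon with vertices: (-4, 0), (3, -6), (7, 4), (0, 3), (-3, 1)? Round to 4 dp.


Sides: (-4, 0)->(3, -6): sqrt(85) = 9.219544, (3, -6)->(7, 4): sqrt(116) = 10.77033, (7, 4)->(0, 3): sqrt(50) = 7.071068, (0, 3)->(-3, 1): sqrt(13) = 3.605551, (-3, 1)->(-4, 0): sqrt(2) = 1.414214
Sum = 32.080707
Perimeter = 32.0807

32.0807


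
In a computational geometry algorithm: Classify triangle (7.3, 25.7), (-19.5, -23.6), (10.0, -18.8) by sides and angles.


Side lengths squared: AB^2=3148.73, BC^2=893.29, CA^2=1987.54
Sorted: [893.29, 1987.54, 3148.73]
By sides: Scalene, By angles: Obtuse

Scalene, Obtuse


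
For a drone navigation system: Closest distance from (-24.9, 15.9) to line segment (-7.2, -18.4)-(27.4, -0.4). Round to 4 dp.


Project P onto AB: t = 0.0033 (clamped to [0,1])
Closest point on segment: (-7.0867, -18.3411)
Distance: 38.5975

38.5975


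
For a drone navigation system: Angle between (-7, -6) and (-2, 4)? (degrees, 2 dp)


u.v = -10, |u| = sqrt(85) = 9.2195, |v| = sqrt(20) = 4.4721
cos(theta) = u.v/(|u||v|) = -10/sqrt(1700) = -0.242536
theta = acos(-0.242536) = 104.04 degrees

104.04 degrees


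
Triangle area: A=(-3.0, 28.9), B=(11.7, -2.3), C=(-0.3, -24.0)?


Area = |x_A(y_B-y_C) + x_B(y_C-y_A) + x_C(y_A-y_B)|/2
= |(-65.1) + (-618.93) + (-9.36)|/2
= 693.39/2 = 346.695

346.695


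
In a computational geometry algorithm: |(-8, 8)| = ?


|u| = sqrt((-8)^2 + 8^2) = sqrt(128) = 11.3137

11.3137


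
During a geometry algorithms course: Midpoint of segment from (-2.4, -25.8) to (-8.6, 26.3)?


M = (((-2.4)+(-8.6))/2, ((-25.8)+26.3)/2)
= (-5.5, 0.25)

(-5.5, 0.25)


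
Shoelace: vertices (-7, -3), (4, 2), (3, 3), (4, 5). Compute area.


Shoelace sum: ((-7)*2 - 4*(-3)) + (4*3 - 3*2) + (3*5 - 4*3) + (4*(-3) - (-7)*5)
= 30
Area = |30|/2 = 15

15


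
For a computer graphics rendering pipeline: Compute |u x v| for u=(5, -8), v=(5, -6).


|u x v| = |5*(-6) - (-8)*5|
= |(-30) - (-40)| = 10

10


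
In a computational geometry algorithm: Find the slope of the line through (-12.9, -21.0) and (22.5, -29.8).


slope = (y2-y1)/(x2-x1) = ((-29.8)-(-21))/(22.5-(-12.9)) = (-8.8)/35.4 = -0.2486

-0.2486


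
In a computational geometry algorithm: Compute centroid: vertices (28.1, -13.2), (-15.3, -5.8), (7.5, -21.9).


Centroid = ((x_A+x_B+x_C)/3, (y_A+y_B+y_C)/3)
= ((28.1+(-15.3)+7.5)/3, ((-13.2)+(-5.8)+(-21.9))/3)
= (6.7667, -13.6333)

(6.7667, -13.6333)


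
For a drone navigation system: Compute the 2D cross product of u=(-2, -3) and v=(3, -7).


u x v = u_x*v_y - u_y*v_x = (-2)*(-7) - (-3)*3
= 14 - (-9) = 23

23


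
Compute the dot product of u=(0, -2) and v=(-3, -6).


u . v = u_x*v_x + u_y*v_y = 0*(-3) + (-2)*(-6)
= 0 + 12 = 12

12


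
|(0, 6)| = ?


|u| = sqrt(0^2 + 6^2) = sqrt(36) = 6

6


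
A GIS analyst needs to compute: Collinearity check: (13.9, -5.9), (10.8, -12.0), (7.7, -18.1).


Cross product: (10.8-13.9)*((-18.1)-(-5.9)) - ((-12)-(-5.9))*(7.7-13.9)
= 0

Yes, collinear


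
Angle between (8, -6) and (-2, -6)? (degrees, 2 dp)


u.v = 20, |u| = sqrt(100) = 10, |v| = sqrt(40) = 6.3246
cos(theta) = u.v/(|u||v|) = 20/sqrt(4000) = 0.316228
theta = acos(0.316228) = 71.57 degrees

71.57 degrees


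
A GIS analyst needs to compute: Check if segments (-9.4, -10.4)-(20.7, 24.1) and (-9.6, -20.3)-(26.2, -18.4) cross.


Cross products: d1=354.04, d2=1531.95, d3=-291.09, d4=-1469
d1*d2 < 0 and d3*d4 < 0? no

No, they don't intersect


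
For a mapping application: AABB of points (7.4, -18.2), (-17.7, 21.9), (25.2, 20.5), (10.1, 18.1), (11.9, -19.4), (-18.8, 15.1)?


x range: [-18.8, 25.2]
y range: [-19.4, 21.9]
Bounding box: (-18.8,-19.4) to (25.2,21.9)

(-18.8,-19.4) to (25.2,21.9)


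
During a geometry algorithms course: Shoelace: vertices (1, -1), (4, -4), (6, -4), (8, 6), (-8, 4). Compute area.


Shoelace sum: (1*(-4) - 4*(-1)) + (4*(-4) - 6*(-4)) + (6*6 - 8*(-4)) + (8*4 - (-8)*6) + ((-8)*(-1) - 1*4)
= 160
Area = |160|/2 = 80

80
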